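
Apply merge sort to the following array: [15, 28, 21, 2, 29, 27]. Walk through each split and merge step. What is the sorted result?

Merge sort trace:

Split: [15, 28, 21, 2, 29, 27] -> [15, 28, 21] and [2, 29, 27]
  Split: [15, 28, 21] -> [15] and [28, 21]
    Split: [28, 21] -> [28] and [21]
    Merge: [28] + [21] -> [21, 28]
  Merge: [15] + [21, 28] -> [15, 21, 28]
  Split: [2, 29, 27] -> [2] and [29, 27]
    Split: [29, 27] -> [29] and [27]
    Merge: [29] + [27] -> [27, 29]
  Merge: [2] + [27, 29] -> [2, 27, 29]
Merge: [15, 21, 28] + [2, 27, 29] -> [2, 15, 21, 27, 28, 29]

Final sorted array: [2, 15, 21, 27, 28, 29]

The merge sort proceeds by recursively splitting the array and merging sorted halves.
After all merges, the sorted array is [2, 15, 21, 27, 28, 29].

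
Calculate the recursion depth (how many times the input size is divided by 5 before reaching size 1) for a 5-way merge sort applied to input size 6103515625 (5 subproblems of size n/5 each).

For divide and conquer with division factor 5:

Problem sizes at each level:
Level 0: 6103515625
Level 1: 1220703125
Level 2: 244140625
Level 3: 48828125
Level 4: 9765625
Level 5: 1953125
Level 6: 390625
Level 7: 78125
Level 8: 15625
Level 9: 3125
Level 10: 625
Level 11: 125
Level 12: 25
Level 13: 5
Level 14: 1

The root is level 0 and the size-1 base case is level 14 (the tree spans levels 0 through 14, i.e. 15 levels counting the root), so the depth is the number of divisions: log_5(6103515625) = 14

The recursion tree depth is log_5(6103515625) = 14. At each level, the problem size is divided by 5, so it takes 14 divisions to reduce to a base case of size 1. The algorithm makes 5 recursive calls at each level.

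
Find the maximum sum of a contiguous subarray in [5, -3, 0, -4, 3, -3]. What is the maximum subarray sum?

Using Kadane's algorithm on [5, -3, 0, -4, 3, -3]:

Scanning through the array:
Position 1 (value -3): max_ending_here = 2, max_so_far = 5
Position 2 (value 0): max_ending_here = 2, max_so_far = 5
Position 3 (value -4): max_ending_here = -2, max_so_far = 5
Position 4 (value 3): max_ending_here = 3, max_so_far = 5
Position 5 (value -3): max_ending_here = 0, max_so_far = 5

Maximum subarray: [5]
Maximum sum: 5

The maximum subarray is [5] with sum 5. This subarray runs from index 0 to index 0.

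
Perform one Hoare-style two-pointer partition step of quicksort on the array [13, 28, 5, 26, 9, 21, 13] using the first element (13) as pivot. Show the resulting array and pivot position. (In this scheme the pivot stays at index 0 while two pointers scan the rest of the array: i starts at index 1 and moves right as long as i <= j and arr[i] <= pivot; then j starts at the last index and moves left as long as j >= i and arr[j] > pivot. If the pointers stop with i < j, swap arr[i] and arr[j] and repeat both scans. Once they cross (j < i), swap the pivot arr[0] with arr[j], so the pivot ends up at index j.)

Hoare-style two-pointer partition with pivot = 13:

Initial array: [13, 28, 5, 26, 9, 21, 13]

Pointers start at i = 1, j = 6.
i stops at index 1 (arr[1]=28 > 13), j stops at index 6 (arr[6]=13 <= 13): swap arr[1] and arr[6], array becomes [13, 13, 5, 26, 9, 21, 28]
i stops at index 3 (arr[3]=26 > 13), j stops at index 4 (arr[4]=9 <= 13): swap arr[3] and arr[4], array becomes [13, 13, 5, 9, 26, 21, 28]
i ends at 4, j ends at 3: the pointers have crossed (j < i), so scanning stops.

Swap pivot arr[0] with arr[3] to place pivot at position 3: [9, 13, 5, 13, 26, 21, 28]
Pivot position: 3

After partitioning with pivot 13, the array becomes [9, 13, 5, 13, 26, 21, 28]. The pivot is placed at index 3. All elements to the left of the pivot are <= 13, and all elements to the right are > 13.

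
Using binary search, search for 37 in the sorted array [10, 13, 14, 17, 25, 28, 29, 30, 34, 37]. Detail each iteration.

Binary search for 37 in [10, 13, 14, 17, 25, 28, 29, 30, 34, 37]:

lo=0, hi=9, mid=4, arr[mid]=25 -> 25 < 37, search right half
lo=5, hi=9, mid=7, arr[mid]=30 -> 30 < 37, search right half
lo=8, hi=9, mid=8, arr[mid]=34 -> 34 < 37, search right half
lo=9, hi=9, mid=9, arr[mid]=37 -> Found target at index 9!

Binary search finds 37 at index 9 after 4 comparisons. The search repeatedly halves the search space by comparing with the middle element.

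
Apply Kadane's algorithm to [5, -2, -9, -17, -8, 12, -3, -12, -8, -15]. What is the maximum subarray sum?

Using Kadane's algorithm on [5, -2, -9, -17, -8, 12, -3, -12, -8, -15]:

Scanning through the array:
Position 1 (value -2): max_ending_here = 3, max_so_far = 5
Position 2 (value -9): max_ending_here = -6, max_so_far = 5
Position 3 (value -17): max_ending_here = -17, max_so_far = 5
Position 4 (value -8): max_ending_here = -8, max_so_far = 5
Position 5 (value 12): max_ending_here = 12, max_so_far = 12
Position 6 (value -3): max_ending_here = 9, max_so_far = 12
Position 7 (value -12): max_ending_here = -3, max_so_far = 12
Position 8 (value -8): max_ending_here = -8, max_so_far = 12
Position 9 (value -15): max_ending_here = -15, max_so_far = 12

Maximum subarray: [12]
Maximum sum: 12

The maximum subarray is [12] with sum 12. This subarray runs from index 5 to index 5.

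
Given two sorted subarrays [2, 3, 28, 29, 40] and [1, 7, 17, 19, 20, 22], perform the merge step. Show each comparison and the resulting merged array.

Merging process:

Compare 2 vs 1: take 1 from right. Merged: [1]
Compare 2 vs 7: take 2 from left. Merged: [1, 2]
Compare 3 vs 7: take 3 from left. Merged: [1, 2, 3]
Compare 28 vs 7: take 7 from right. Merged: [1, 2, 3, 7]
Compare 28 vs 17: take 17 from right. Merged: [1, 2, 3, 7, 17]
Compare 28 vs 19: take 19 from right. Merged: [1, 2, 3, 7, 17, 19]
Compare 28 vs 20: take 20 from right. Merged: [1, 2, 3, 7, 17, 19, 20]
Compare 28 vs 22: take 22 from right. Merged: [1, 2, 3, 7, 17, 19, 20, 22]
Append remaining from left: [28, 29, 40]. Merged: [1, 2, 3, 7, 17, 19, 20, 22, 28, 29, 40]

Final merged array: [1, 2, 3, 7, 17, 19, 20, 22, 28, 29, 40]
Total comparisons: 8

The merged array is [1, 2, 3, 7, 17, 19, 20, 22, 28, 29, 40], requiring 8 comparisons. The merge step runs in O(n) time where n is the total number of elements.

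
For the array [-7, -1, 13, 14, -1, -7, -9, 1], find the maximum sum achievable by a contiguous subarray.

Using Kadane's algorithm on [-7, -1, 13, 14, -1, -7, -9, 1]:

Scanning through the array:
Position 1 (value -1): max_ending_here = -1, max_so_far = -1
Position 2 (value 13): max_ending_here = 13, max_so_far = 13
Position 3 (value 14): max_ending_here = 27, max_so_far = 27
Position 4 (value -1): max_ending_here = 26, max_so_far = 27
Position 5 (value -7): max_ending_here = 19, max_so_far = 27
Position 6 (value -9): max_ending_here = 10, max_so_far = 27
Position 7 (value 1): max_ending_here = 11, max_so_far = 27

Maximum subarray: [13, 14]
Maximum sum: 27

The maximum subarray is [13, 14] with sum 27. This subarray runs from index 2 to index 3.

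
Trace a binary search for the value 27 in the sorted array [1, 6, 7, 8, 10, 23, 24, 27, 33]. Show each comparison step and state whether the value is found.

Binary search for 27 in [1, 6, 7, 8, 10, 23, 24, 27, 33]:

lo=0, hi=8, mid=4, arr[mid]=10 -> 10 < 27, search right half
lo=5, hi=8, mid=6, arr[mid]=24 -> 24 < 27, search right half
lo=7, hi=8, mid=7, arr[mid]=27 -> Found target at index 7!

Binary search finds 27 at index 7 after 3 comparisons. The search repeatedly halves the search space by comparing with the middle element.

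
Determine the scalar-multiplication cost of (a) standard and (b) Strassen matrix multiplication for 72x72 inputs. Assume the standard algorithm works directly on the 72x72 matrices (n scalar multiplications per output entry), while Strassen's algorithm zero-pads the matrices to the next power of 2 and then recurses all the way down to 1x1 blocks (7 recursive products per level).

Matrix multiplication for 72x72 matrices:

Strassen's algorithm requires power-of-2 dimensions. Pad 72x72 to 128x128 (next power of 2).

Standard algorithm: 72^3 = 373248 multiplications
Strassen's algorithm: 7^(log2(128)) = 7^7 = 823543 multiplications
Difference: 373248 - 823543 = -450295 (Strassen uses MORE here due to padding overhead — for small or just-over-power-of-2 n, padding can outweigh the per-level savings)

Standard: 373248 multiplications (72^3). Strassen: 823543 multiplications (7^7, after padding to 128x128). Strassen reduces 8 recursive multiplications to 7 at each level.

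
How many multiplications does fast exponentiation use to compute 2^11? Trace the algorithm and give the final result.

Computing 2^11 by squaring (build up from 2^1; each line after the first costs one multiplication):

2^1 = 2
2^2 = (2^1)^2 = 2^2 = 4
2^4 = (2^2)^2 = 4^2 = 16
2^5 = 2 * 2^4 = 2 * 16 = 32
2^10 = (2^5)^2 = 32^2 = 1024
2^11 = 2 * 2^10 = 2 * 1024 = 2048

Result: 2048
Multiplications needed: 5 (5 lines after 2^1)

2^11 = 2048. Using exponentiation by squaring, this requires 5 multiplications. The key idea: if the exponent is even, square the half-power; if odd, multiply by the base once.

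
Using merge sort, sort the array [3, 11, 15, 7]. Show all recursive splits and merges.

Merge sort trace:

Split: [3, 11, 15, 7] -> [3, 11] and [15, 7]
  Split: [3, 11] -> [3] and [11]
  Merge: [3] + [11] -> [3, 11]
  Split: [15, 7] -> [15] and [7]
  Merge: [15] + [7] -> [7, 15]
Merge: [3, 11] + [7, 15] -> [3, 7, 11, 15]

Final sorted array: [3, 7, 11, 15]

The merge sort proceeds by recursively splitting the array and merging sorted halves.
After all merges, the sorted array is [3, 7, 11, 15].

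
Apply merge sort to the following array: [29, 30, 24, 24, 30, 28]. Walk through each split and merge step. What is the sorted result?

Merge sort trace:

Split: [29, 30, 24, 24, 30, 28] -> [29, 30, 24] and [24, 30, 28]
  Split: [29, 30, 24] -> [29] and [30, 24]
    Split: [30, 24] -> [30] and [24]
    Merge: [30] + [24] -> [24, 30]
  Merge: [29] + [24, 30] -> [24, 29, 30]
  Split: [24, 30, 28] -> [24] and [30, 28]
    Split: [30, 28] -> [30] and [28]
    Merge: [30] + [28] -> [28, 30]
  Merge: [24] + [28, 30] -> [24, 28, 30]
Merge: [24, 29, 30] + [24, 28, 30] -> [24, 24, 28, 29, 30, 30]

Final sorted array: [24, 24, 28, 29, 30, 30]

The merge sort proceeds by recursively splitting the array and merging sorted halves.
After all merges, the sorted array is [24, 24, 28, 29, 30, 30].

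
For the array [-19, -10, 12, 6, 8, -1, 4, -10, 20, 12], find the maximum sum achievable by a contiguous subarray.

Using Kadane's algorithm on [-19, -10, 12, 6, 8, -1, 4, -10, 20, 12]:

Scanning through the array:
Position 1 (value -10): max_ending_here = -10, max_so_far = -10
Position 2 (value 12): max_ending_here = 12, max_so_far = 12
Position 3 (value 6): max_ending_here = 18, max_so_far = 18
Position 4 (value 8): max_ending_here = 26, max_so_far = 26
Position 5 (value -1): max_ending_here = 25, max_so_far = 26
Position 6 (value 4): max_ending_here = 29, max_so_far = 29
Position 7 (value -10): max_ending_here = 19, max_so_far = 29
Position 8 (value 20): max_ending_here = 39, max_so_far = 39
Position 9 (value 12): max_ending_here = 51, max_so_far = 51

Maximum subarray: [12, 6, 8, -1, 4, -10, 20, 12]
Maximum sum: 51

The maximum subarray is [12, 6, 8, -1, 4, -10, 20, 12] with sum 51. This subarray runs from index 2 to index 9.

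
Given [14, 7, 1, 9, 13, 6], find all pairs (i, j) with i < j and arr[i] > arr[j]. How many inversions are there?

Finding inversions in [14, 7, 1, 9, 13, 6]:

(0, 1): arr[0]=14 > arr[1]=7
(0, 2): arr[0]=14 > arr[2]=1
(0, 3): arr[0]=14 > arr[3]=9
(0, 4): arr[0]=14 > arr[4]=13
(0, 5): arr[0]=14 > arr[5]=6
(1, 2): arr[1]=7 > arr[2]=1
(1, 5): arr[1]=7 > arr[5]=6
(3, 5): arr[3]=9 > arr[5]=6
(4, 5): arr[4]=13 > arr[5]=6

Total inversions: 9

The array has 9 inversion(s): (0,1), (0,2), (0,3), (0,4), (0,5), (1,2), (1,5), (3,5), (4,5). Each pair (i,j) satisfies i < j and arr[i] > arr[j].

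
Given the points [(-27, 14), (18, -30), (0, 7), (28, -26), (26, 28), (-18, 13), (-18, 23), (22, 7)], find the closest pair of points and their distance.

Computing all pairwise distances among 8 points:

d((-27, 14), (18, -30)) = 62.9365
d((-27, 14), (0, 7)) = 27.8927
d((-27, 14), (28, -26)) = 68.0074
d((-27, 14), (26, 28)) = 54.8179
d((-27, 14), (-18, 13)) = 9.0554 <-- minimum
d((-27, 14), (-18, 23)) = 12.7279
d((-27, 14), (22, 7)) = 49.4975
d((18, -30), (0, 7)) = 41.1461
d((18, -30), (28, -26)) = 10.7703
d((18, -30), (26, 28)) = 58.5491
d((18, -30), (-18, 13)) = 56.0803
d((18, -30), (-18, 23)) = 64.0703
d((18, -30), (22, 7)) = 37.2156
d((0, 7), (28, -26)) = 43.2782
d((0, 7), (26, 28)) = 33.4215
d((0, 7), (-18, 13)) = 18.9737
d((0, 7), (-18, 23)) = 24.0832
d((0, 7), (22, 7)) = 22.0
d((28, -26), (26, 28)) = 54.037
d((28, -26), (-18, 13)) = 60.3075
d((28, -26), (-18, 23)) = 67.2086
d((28, -26), (22, 7)) = 33.541
d((26, 28), (-18, 13)) = 46.4866
d((26, 28), (-18, 23)) = 44.2832
d((26, 28), (22, 7)) = 21.3776
d((-18, 13), (-18, 23)) = 10.0
d((-18, 13), (22, 7)) = 40.4475
d((-18, 23), (22, 7)) = 43.0813

Closest pair: (-27, 14) and (-18, 13) with distance 9.0554

The closest pair is (-27, 14) and (-18, 13) with Euclidean distance 9.0554. For 8 points, brute-force pairwise comparison is shown above. For large n, the divide-and-conquer algorithm (sort by x, recurse on halves, check the dividing strip) achieves O(n log n).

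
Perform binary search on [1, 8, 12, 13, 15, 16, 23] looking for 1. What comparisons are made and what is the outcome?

Binary search for 1 in [1, 8, 12, 13, 15, 16, 23]:

lo=0, hi=6, mid=3, arr[mid]=13 -> 13 > 1, search left half
lo=0, hi=2, mid=1, arr[mid]=8 -> 8 > 1, search left half
lo=0, hi=0, mid=0, arr[mid]=1 -> Found target at index 0!

Binary search finds 1 at index 0 after 3 comparisons. The search repeatedly halves the search space by comparing with the middle element.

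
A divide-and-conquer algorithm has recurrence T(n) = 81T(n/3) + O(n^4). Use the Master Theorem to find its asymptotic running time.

Master Theorem for T(n) = 81T(n/3) + O(n^4):

a = 81, b = 3, c = 4
log_b(a) = log_3(81) = 4.0000

Case 2: c = 4 = log_3(81) = 4.0000
T(n) = O(n^4 log n) = O(n^4 log n)

For T(n) = 81T(n/3) + O(n^4): log_3(81) = 4.0000. This is Case 2 of the Master Theorem (c = log_b(a), equal work at all levels), giving O(n^4 log n).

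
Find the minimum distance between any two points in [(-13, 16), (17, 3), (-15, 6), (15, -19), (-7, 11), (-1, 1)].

Computing all pairwise distances among 6 points:

d((-13, 16), (17, 3)) = 32.6956
d((-13, 16), (-15, 6)) = 10.198
d((-13, 16), (15, -19)) = 44.8219
d((-13, 16), (-7, 11)) = 7.8102 <-- minimum
d((-13, 16), (-1, 1)) = 19.2094
d((17, 3), (-15, 6)) = 32.1403
d((17, 3), (15, -19)) = 22.0907
d((17, 3), (-7, 11)) = 25.2982
d((17, 3), (-1, 1)) = 18.1108
d((-15, 6), (15, -19)) = 39.0512
d((-15, 6), (-7, 11)) = 9.434
d((-15, 6), (-1, 1)) = 14.8661
d((15, -19), (-7, 11)) = 37.2022
d((15, -19), (-1, 1)) = 25.6125
d((-7, 11), (-1, 1)) = 11.6619

Closest pair: (-13, 16) and (-7, 11) with distance 7.8102

The closest pair is (-13, 16) and (-7, 11) with Euclidean distance 7.8102. For 6 points, brute-force pairwise comparison is shown above. For large n, the divide-and-conquer algorithm (sort by x, recurse on halves, check the dividing strip) achieves O(n log n).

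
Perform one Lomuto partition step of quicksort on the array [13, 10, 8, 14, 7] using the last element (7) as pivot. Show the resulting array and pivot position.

Lomuto partition with pivot = 7:

Initial array: [13, 10, 8, 14, 7]

arr[0]=13 > 7: no swap
arr[1]=10 > 7: no swap
arr[2]=8 > 7: no swap
arr[3]=14 > 7: no swap

Place pivot at position 0: [7, 10, 8, 14, 13]
Pivot position: 0

After partitioning with pivot 7, the array becomes [7, 10, 8, 14, 13]. The pivot is placed at index 0. All elements to the left of the pivot are <= 7, and all elements to the right are > 7.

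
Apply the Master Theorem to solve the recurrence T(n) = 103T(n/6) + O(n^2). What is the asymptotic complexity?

Master Theorem for T(n) = 103T(n/6) + O(n^2):

a = 103, b = 6, c = 2
log_b(a) = log_6(103) = 2.5867

Case 1: c = 2 < log_6(103) = 2.5867
T(n) = O(n^(log_6 103))

For T(n) = 103T(n/6) + O(n^2): log_6(103) = 2.5867. This is Case 1 of the Master Theorem (c < log_b(a), work dominated by leaves), giving O(n^(log_6 103)).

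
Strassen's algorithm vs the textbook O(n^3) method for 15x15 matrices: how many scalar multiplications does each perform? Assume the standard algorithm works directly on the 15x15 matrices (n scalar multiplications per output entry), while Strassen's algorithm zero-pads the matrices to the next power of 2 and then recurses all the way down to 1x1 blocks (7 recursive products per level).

Matrix multiplication for 15x15 matrices:

Strassen's algorithm requires power-of-2 dimensions. Pad 15x15 to 16x16 (next power of 2).

Standard algorithm: 15^3 = 3375 multiplications
Strassen's algorithm: 7^(log2(16)) = 7^4 = 2401 multiplications
Savings: 3375 - 2401 = 974 multiplications

Standard: 3375 multiplications (15^3). Strassen: 2401 multiplications (7^4, after padding to 16x16). Strassen reduces 8 recursive multiplications to 7 at each level.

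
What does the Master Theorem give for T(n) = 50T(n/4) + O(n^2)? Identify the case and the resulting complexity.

Master Theorem for T(n) = 50T(n/4) + O(n^2):

a = 50, b = 4, c = 2
log_b(a) = log_4(50) = 2.8219

Case 1: c = 2 < log_4(50) = 2.8219
T(n) = O(n^(log_4 50))

For T(n) = 50T(n/4) + O(n^2): log_4(50) = 2.8219. This is Case 1 of the Master Theorem (c < log_b(a), work dominated by leaves), giving O(n^(log_4 50)).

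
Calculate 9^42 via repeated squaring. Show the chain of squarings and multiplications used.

Computing 9^42 by squaring (build up from 9^1; each line after the first costs one multiplication):

9^1 = 9
9^2 = (9^1)^2 = 9^2 = 81
9^4 = (9^2)^2 = 81^2 = 6561
9^5 = 9 * 9^4 = 9 * 6561 = 59049
9^10 = (9^5)^2 = 59049^2 = 3486784401
9^20 = (9^10)^2 = 3486784401^2 = 12157665459056928801
9^21 = 9 * 9^20 = 9 * 12157665459056928801 = 109418989131512359209
9^42 = (9^21)^2 = 109418989131512359209^2 = 11972515182562019788602740026717047105681

Result: 11972515182562019788602740026717047105681
Multiplications needed: 7 (7 lines after 9^1)

9^42 = 11972515182562019788602740026717047105681. Using exponentiation by squaring, this requires 7 multiplications. The key idea: if the exponent is even, square the half-power; if odd, multiply by the base once.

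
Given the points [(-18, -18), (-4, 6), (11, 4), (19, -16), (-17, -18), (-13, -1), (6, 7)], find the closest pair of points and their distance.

Computing all pairwise distances among 7 points:

d((-18, -18), (-4, 6)) = 27.7849
d((-18, -18), (11, 4)) = 36.4005
d((-18, -18), (19, -16)) = 37.054
d((-18, -18), (-17, -18)) = 1.0 <-- minimum
d((-18, -18), (-13, -1)) = 17.72
d((-18, -18), (6, 7)) = 34.6554
d((-4, 6), (11, 4)) = 15.1327
d((-4, 6), (19, -16)) = 31.8277
d((-4, 6), (-17, -18)) = 27.2947
d((-4, 6), (-13, -1)) = 11.4018
d((-4, 6), (6, 7)) = 10.0499
d((11, 4), (19, -16)) = 21.5407
d((11, 4), (-17, -18)) = 35.609
d((11, 4), (-13, -1)) = 24.5153
d((11, 4), (6, 7)) = 5.831
d((19, -16), (-17, -18)) = 36.0555
d((19, -16), (-13, -1)) = 35.3412
d((19, -16), (6, 7)) = 26.4197
d((-17, -18), (-13, -1)) = 17.4642
d((-17, -18), (6, 7)) = 33.9706
d((-13, -1), (6, 7)) = 20.6155

Closest pair: (-18, -18) and (-17, -18) with distance 1.0

The closest pair is (-18, -18) and (-17, -18) with Euclidean distance 1.0. For 7 points, brute-force pairwise comparison is shown above. For large n, the divide-and-conquer algorithm (sort by x, recurse on halves, check the dividing strip) achieves O(n log n).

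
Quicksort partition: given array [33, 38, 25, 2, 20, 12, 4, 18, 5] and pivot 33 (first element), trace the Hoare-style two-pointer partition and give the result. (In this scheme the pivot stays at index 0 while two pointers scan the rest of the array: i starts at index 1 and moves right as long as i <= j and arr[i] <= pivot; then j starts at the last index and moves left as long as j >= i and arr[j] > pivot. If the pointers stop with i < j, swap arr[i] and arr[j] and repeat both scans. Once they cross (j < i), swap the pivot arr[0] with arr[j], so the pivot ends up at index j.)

Hoare-style two-pointer partition with pivot = 33:

Initial array: [33, 38, 25, 2, 20, 12, 4, 18, 5]

Pointers start at i = 1, j = 8.
i stops at index 1 (arr[1]=38 > 33), j stops at index 8 (arr[8]=5 <= 33): swap arr[1] and arr[8], array becomes [33, 5, 25, 2, 20, 12, 4, 18, 38]
i ends at 8, j ends at 7: the pointers have crossed (j < i), so scanning stops.

Swap pivot arr[0] with arr[7] to place pivot at position 7: [18, 5, 25, 2, 20, 12, 4, 33, 38]
Pivot position: 7

After partitioning with pivot 33, the array becomes [18, 5, 25, 2, 20, 12, 4, 33, 38]. The pivot is placed at index 7. All elements to the left of the pivot are <= 33, and all elements to the right are > 33.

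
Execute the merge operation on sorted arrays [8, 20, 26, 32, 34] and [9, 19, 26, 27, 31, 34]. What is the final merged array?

Merging process:

Compare 8 vs 9: take 8 from left. Merged: [8]
Compare 20 vs 9: take 9 from right. Merged: [8, 9]
Compare 20 vs 19: take 19 from right. Merged: [8, 9, 19]
Compare 20 vs 26: take 20 from left. Merged: [8, 9, 19, 20]
Compare 26 vs 26: take 26 from left. Merged: [8, 9, 19, 20, 26]
Compare 32 vs 26: take 26 from right. Merged: [8, 9, 19, 20, 26, 26]
Compare 32 vs 27: take 27 from right. Merged: [8, 9, 19, 20, 26, 26, 27]
Compare 32 vs 31: take 31 from right. Merged: [8, 9, 19, 20, 26, 26, 27, 31]
Compare 32 vs 34: take 32 from left. Merged: [8, 9, 19, 20, 26, 26, 27, 31, 32]
Compare 34 vs 34: take 34 from left. Merged: [8, 9, 19, 20, 26, 26, 27, 31, 32, 34]
Append remaining from right: [34]. Merged: [8, 9, 19, 20, 26, 26, 27, 31, 32, 34, 34]

Final merged array: [8, 9, 19, 20, 26, 26, 27, 31, 32, 34, 34]
Total comparisons: 10

The merged array is [8, 9, 19, 20, 26, 26, 27, 31, 32, 34, 34], requiring 10 comparisons. The merge step runs in O(n) time where n is the total number of elements.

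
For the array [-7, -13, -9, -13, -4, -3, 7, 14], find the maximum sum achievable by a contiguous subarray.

Using Kadane's algorithm on [-7, -13, -9, -13, -4, -3, 7, 14]:

Scanning through the array:
Position 1 (value -13): max_ending_here = -13, max_so_far = -7
Position 2 (value -9): max_ending_here = -9, max_so_far = -7
Position 3 (value -13): max_ending_here = -13, max_so_far = -7
Position 4 (value -4): max_ending_here = -4, max_so_far = -4
Position 5 (value -3): max_ending_here = -3, max_so_far = -3
Position 6 (value 7): max_ending_here = 7, max_so_far = 7
Position 7 (value 14): max_ending_here = 21, max_so_far = 21

Maximum subarray: [7, 14]
Maximum sum: 21

The maximum subarray is [7, 14] with sum 21. This subarray runs from index 6 to index 7.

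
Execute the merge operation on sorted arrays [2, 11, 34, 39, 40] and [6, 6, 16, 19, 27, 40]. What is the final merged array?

Merging process:

Compare 2 vs 6: take 2 from left. Merged: [2]
Compare 11 vs 6: take 6 from right. Merged: [2, 6]
Compare 11 vs 6: take 6 from right. Merged: [2, 6, 6]
Compare 11 vs 16: take 11 from left. Merged: [2, 6, 6, 11]
Compare 34 vs 16: take 16 from right. Merged: [2, 6, 6, 11, 16]
Compare 34 vs 19: take 19 from right. Merged: [2, 6, 6, 11, 16, 19]
Compare 34 vs 27: take 27 from right. Merged: [2, 6, 6, 11, 16, 19, 27]
Compare 34 vs 40: take 34 from left. Merged: [2, 6, 6, 11, 16, 19, 27, 34]
Compare 39 vs 40: take 39 from left. Merged: [2, 6, 6, 11, 16, 19, 27, 34, 39]
Compare 40 vs 40: take 40 from left. Merged: [2, 6, 6, 11, 16, 19, 27, 34, 39, 40]
Append remaining from right: [40]. Merged: [2, 6, 6, 11, 16, 19, 27, 34, 39, 40, 40]

Final merged array: [2, 6, 6, 11, 16, 19, 27, 34, 39, 40, 40]
Total comparisons: 10

The merged array is [2, 6, 6, 11, 16, 19, 27, 34, 39, 40, 40], requiring 10 comparisons. The merge step runs in O(n) time where n is the total number of elements.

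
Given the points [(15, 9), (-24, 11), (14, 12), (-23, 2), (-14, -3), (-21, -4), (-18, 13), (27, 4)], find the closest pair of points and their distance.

Computing all pairwise distances among 8 points:

d((15, 9), (-24, 11)) = 39.0512
d((15, 9), (14, 12)) = 3.1623 <-- minimum
d((15, 9), (-23, 2)) = 38.6394
d((15, 9), (-14, -3)) = 31.3847
d((15, 9), (-21, -4)) = 38.2753
d((15, 9), (-18, 13)) = 33.2415
d((15, 9), (27, 4)) = 13.0
d((-24, 11), (14, 12)) = 38.0132
d((-24, 11), (-23, 2)) = 9.0554
d((-24, 11), (-14, -3)) = 17.2047
d((-24, 11), (-21, -4)) = 15.2971
d((-24, 11), (-18, 13)) = 6.3246
d((-24, 11), (27, 4)) = 51.4782
d((14, 12), (-23, 2)) = 38.3275
d((14, 12), (-14, -3)) = 31.7648
d((14, 12), (-21, -4)) = 38.4838
d((14, 12), (-18, 13)) = 32.0156
d((14, 12), (27, 4)) = 15.2643
d((-23, 2), (-14, -3)) = 10.2956
d((-23, 2), (-21, -4)) = 6.3246
d((-23, 2), (-18, 13)) = 12.083
d((-23, 2), (27, 4)) = 50.04
d((-14, -3), (-21, -4)) = 7.0711
d((-14, -3), (-18, 13)) = 16.4924
d((-14, -3), (27, 4)) = 41.5933
d((-21, -4), (-18, 13)) = 17.2627
d((-21, -4), (27, 4)) = 48.6621
d((-18, 13), (27, 4)) = 45.8912

Closest pair: (15, 9) and (14, 12) with distance 3.1623

The closest pair is (15, 9) and (14, 12) with Euclidean distance 3.1623. For 8 points, brute-force pairwise comparison is shown above. For large n, the divide-and-conquer algorithm (sort by x, recurse on halves, check the dividing strip) achieves O(n log n).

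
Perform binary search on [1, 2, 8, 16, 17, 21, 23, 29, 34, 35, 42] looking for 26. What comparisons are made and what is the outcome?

Binary search for 26 in [1, 2, 8, 16, 17, 21, 23, 29, 34, 35, 42]:

lo=0, hi=10, mid=5, arr[mid]=21 -> 21 < 26, search right half
lo=6, hi=10, mid=8, arr[mid]=34 -> 34 > 26, search left half
lo=6, hi=7, mid=6, arr[mid]=23 -> 23 < 26, search right half
lo=7, hi=7, mid=7, arr[mid]=29 -> 29 > 26, search left half
lo=7 > hi=6, target 26 not found

Binary search determines that 26 is not in the array after 4 comparisons. The search space was exhausted without finding the target.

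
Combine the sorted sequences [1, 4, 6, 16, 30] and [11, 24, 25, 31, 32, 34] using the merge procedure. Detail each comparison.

Merging process:

Compare 1 vs 11: take 1 from left. Merged: [1]
Compare 4 vs 11: take 4 from left. Merged: [1, 4]
Compare 6 vs 11: take 6 from left. Merged: [1, 4, 6]
Compare 16 vs 11: take 11 from right. Merged: [1, 4, 6, 11]
Compare 16 vs 24: take 16 from left. Merged: [1, 4, 6, 11, 16]
Compare 30 vs 24: take 24 from right. Merged: [1, 4, 6, 11, 16, 24]
Compare 30 vs 25: take 25 from right. Merged: [1, 4, 6, 11, 16, 24, 25]
Compare 30 vs 31: take 30 from left. Merged: [1, 4, 6, 11, 16, 24, 25, 30]
Append remaining from right: [31, 32, 34]. Merged: [1, 4, 6, 11, 16, 24, 25, 30, 31, 32, 34]

Final merged array: [1, 4, 6, 11, 16, 24, 25, 30, 31, 32, 34]
Total comparisons: 8

The merged array is [1, 4, 6, 11, 16, 24, 25, 30, 31, 32, 34], requiring 8 comparisons. The merge step runs in O(n) time where n is the total number of elements.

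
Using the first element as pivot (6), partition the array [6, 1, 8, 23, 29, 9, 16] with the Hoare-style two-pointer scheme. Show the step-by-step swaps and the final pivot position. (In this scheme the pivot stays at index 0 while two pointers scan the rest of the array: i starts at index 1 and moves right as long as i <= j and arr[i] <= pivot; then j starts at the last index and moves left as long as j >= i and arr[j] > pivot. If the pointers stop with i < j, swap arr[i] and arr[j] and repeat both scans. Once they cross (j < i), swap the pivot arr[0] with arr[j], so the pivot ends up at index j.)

Hoare-style two-pointer partition with pivot = 6:

Initial array: [6, 1, 8, 23, 29, 9, 16]

Pointers start at i = 1, j = 6.
i ends at 2, j ends at 1: the pointers have crossed (j < i), so scanning stops.

Swap pivot arr[0] with arr[1] to place pivot at position 1: [1, 6, 8, 23, 29, 9, 16]
Pivot position: 1

After partitioning with pivot 6, the array becomes [1, 6, 8, 23, 29, 9, 16]. The pivot is placed at index 1. All elements to the left of the pivot are <= 6, and all elements to the right are > 6.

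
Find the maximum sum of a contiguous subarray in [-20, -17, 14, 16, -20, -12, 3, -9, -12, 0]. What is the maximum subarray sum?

Using Kadane's algorithm on [-20, -17, 14, 16, -20, -12, 3, -9, -12, 0]:

Scanning through the array:
Position 1 (value -17): max_ending_here = -17, max_so_far = -17
Position 2 (value 14): max_ending_here = 14, max_so_far = 14
Position 3 (value 16): max_ending_here = 30, max_so_far = 30
Position 4 (value -20): max_ending_here = 10, max_so_far = 30
Position 5 (value -12): max_ending_here = -2, max_so_far = 30
Position 6 (value 3): max_ending_here = 3, max_so_far = 30
Position 7 (value -9): max_ending_here = -6, max_so_far = 30
Position 8 (value -12): max_ending_here = -12, max_so_far = 30
Position 9 (value 0): max_ending_here = 0, max_so_far = 30

Maximum subarray: [14, 16]
Maximum sum: 30

The maximum subarray is [14, 16] with sum 30. This subarray runs from index 2 to index 3.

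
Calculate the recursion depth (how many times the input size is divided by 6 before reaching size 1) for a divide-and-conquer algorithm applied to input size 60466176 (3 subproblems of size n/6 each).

For divide and conquer with division factor 6:

Problem sizes at each level:
Level 0: 60466176
Level 1: 10077696
Level 2: 1679616
Level 3: 279936
Level 4: 46656
Level 5: 7776
Level 6: 1296
Level 7: 216
Level 8: 36
Level 9: 6
Level 10: 1

The root is level 0 and the size-1 base case is level 10 (the tree spans levels 0 through 10, i.e. 11 levels counting the root), so the depth is the number of divisions: log_6(60466176) = 10

The recursion tree depth is log_6(60466176) = 10. At each level, the problem size is divided by 6, so it takes 10 divisions to reduce to a base case of size 1. The algorithm makes 3 recursive calls at each level.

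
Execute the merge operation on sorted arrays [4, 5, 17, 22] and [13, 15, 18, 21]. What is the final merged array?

Merging process:

Compare 4 vs 13: take 4 from left. Merged: [4]
Compare 5 vs 13: take 5 from left. Merged: [4, 5]
Compare 17 vs 13: take 13 from right. Merged: [4, 5, 13]
Compare 17 vs 15: take 15 from right. Merged: [4, 5, 13, 15]
Compare 17 vs 18: take 17 from left. Merged: [4, 5, 13, 15, 17]
Compare 22 vs 18: take 18 from right. Merged: [4, 5, 13, 15, 17, 18]
Compare 22 vs 21: take 21 from right. Merged: [4, 5, 13, 15, 17, 18, 21]
Append remaining from left: [22]. Merged: [4, 5, 13, 15, 17, 18, 21, 22]

Final merged array: [4, 5, 13, 15, 17, 18, 21, 22]
Total comparisons: 7

The merged array is [4, 5, 13, 15, 17, 18, 21, 22], requiring 7 comparisons. The merge step runs in O(n) time where n is the total number of elements.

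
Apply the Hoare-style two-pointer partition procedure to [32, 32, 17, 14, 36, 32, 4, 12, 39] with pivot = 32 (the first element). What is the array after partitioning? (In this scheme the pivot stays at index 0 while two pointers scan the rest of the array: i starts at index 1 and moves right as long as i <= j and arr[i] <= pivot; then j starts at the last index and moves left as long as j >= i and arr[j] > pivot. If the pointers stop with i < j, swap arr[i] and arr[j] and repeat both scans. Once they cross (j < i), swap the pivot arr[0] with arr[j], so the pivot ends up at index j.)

Hoare-style two-pointer partition with pivot = 32:

Initial array: [32, 32, 17, 14, 36, 32, 4, 12, 39]

Pointers start at i = 1, j = 8.
i stops at index 4 (arr[4]=36 > 32), j stops at index 7 (arr[7]=12 <= 32): swap arr[4] and arr[7], array becomes [32, 32, 17, 14, 12, 32, 4, 36, 39]
i ends at 7, j ends at 6: the pointers have crossed (j < i), so scanning stops.

Swap pivot arr[0] with arr[6] to place pivot at position 6: [4, 32, 17, 14, 12, 32, 32, 36, 39]
Pivot position: 6

After partitioning with pivot 32, the array becomes [4, 32, 17, 14, 12, 32, 32, 36, 39]. The pivot is placed at index 6. All elements to the left of the pivot are <= 32, and all elements to the right are > 32.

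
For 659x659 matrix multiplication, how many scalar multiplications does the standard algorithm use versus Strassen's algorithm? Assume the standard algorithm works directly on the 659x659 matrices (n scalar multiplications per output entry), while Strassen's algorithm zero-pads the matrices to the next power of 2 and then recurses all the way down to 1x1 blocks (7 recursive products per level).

Matrix multiplication for 659x659 matrices:

Strassen's algorithm requires power-of-2 dimensions. Pad 659x659 to 1024x1024 (next power of 2).

Standard algorithm: 659^3 = 286191179 multiplications
Strassen's algorithm: 7^(log2(1024)) = 7^10 = 282475249 multiplications
Savings: 286191179 - 282475249 = 3715930 multiplications

Standard: 286191179 multiplications (659^3). Strassen: 282475249 multiplications (7^10, after padding to 1024x1024). Strassen reduces 8 recursive multiplications to 7 at each level.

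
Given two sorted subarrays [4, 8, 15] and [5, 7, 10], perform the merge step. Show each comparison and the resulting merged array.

Merging process:

Compare 4 vs 5: take 4 from left. Merged: [4]
Compare 8 vs 5: take 5 from right. Merged: [4, 5]
Compare 8 vs 7: take 7 from right. Merged: [4, 5, 7]
Compare 8 vs 10: take 8 from left. Merged: [4, 5, 7, 8]
Compare 15 vs 10: take 10 from right. Merged: [4, 5, 7, 8, 10]
Append remaining from left: [15]. Merged: [4, 5, 7, 8, 10, 15]

Final merged array: [4, 5, 7, 8, 10, 15]
Total comparisons: 5

The merged array is [4, 5, 7, 8, 10, 15], requiring 5 comparisons. The merge step runs in O(n) time where n is the total number of elements.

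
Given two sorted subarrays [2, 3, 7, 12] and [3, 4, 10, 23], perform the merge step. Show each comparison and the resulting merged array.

Merging process:

Compare 2 vs 3: take 2 from left. Merged: [2]
Compare 3 vs 3: take 3 from left. Merged: [2, 3]
Compare 7 vs 3: take 3 from right. Merged: [2, 3, 3]
Compare 7 vs 4: take 4 from right. Merged: [2, 3, 3, 4]
Compare 7 vs 10: take 7 from left. Merged: [2, 3, 3, 4, 7]
Compare 12 vs 10: take 10 from right. Merged: [2, 3, 3, 4, 7, 10]
Compare 12 vs 23: take 12 from left. Merged: [2, 3, 3, 4, 7, 10, 12]
Append remaining from right: [23]. Merged: [2, 3, 3, 4, 7, 10, 12, 23]

Final merged array: [2, 3, 3, 4, 7, 10, 12, 23]
Total comparisons: 7

The merged array is [2, 3, 3, 4, 7, 10, 12, 23], requiring 7 comparisons. The merge step runs in O(n) time where n is the total number of elements.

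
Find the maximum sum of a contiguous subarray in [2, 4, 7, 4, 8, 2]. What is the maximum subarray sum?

Using Kadane's algorithm on [2, 4, 7, 4, 8, 2]:

Scanning through the array:
Position 1 (value 4): max_ending_here = 6, max_so_far = 6
Position 2 (value 7): max_ending_here = 13, max_so_far = 13
Position 3 (value 4): max_ending_here = 17, max_so_far = 17
Position 4 (value 8): max_ending_here = 25, max_so_far = 25
Position 5 (value 2): max_ending_here = 27, max_so_far = 27

Maximum subarray: [2, 4, 7, 4, 8, 2]
Maximum sum: 27

The maximum subarray is [2, 4, 7, 4, 8, 2] with sum 27. This subarray runs from index 0 to index 5.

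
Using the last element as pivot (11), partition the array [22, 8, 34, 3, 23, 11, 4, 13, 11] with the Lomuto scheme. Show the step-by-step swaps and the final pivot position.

Lomuto partition with pivot = 11:

Initial array: [22, 8, 34, 3, 23, 11, 4, 13, 11]

arr[0]=22 > 11: no swap
arr[1]=8 <= 11: swap with position 0, array becomes [8, 22, 34, 3, 23, 11, 4, 13, 11]
arr[2]=34 > 11: no swap
arr[3]=3 <= 11: swap with position 1, array becomes [8, 3, 34, 22, 23, 11, 4, 13, 11]
arr[4]=23 > 11: no swap
arr[5]=11 <= 11: swap with position 2, array becomes [8, 3, 11, 22, 23, 34, 4, 13, 11]
arr[6]=4 <= 11: swap with position 3, array becomes [8, 3, 11, 4, 23, 34, 22, 13, 11]
arr[7]=13 > 11: no swap

Place pivot at position 4: [8, 3, 11, 4, 11, 34, 22, 13, 23]
Pivot position: 4

After partitioning with pivot 11, the array becomes [8, 3, 11, 4, 11, 34, 22, 13, 23]. The pivot is placed at index 4. All elements to the left of the pivot are <= 11, and all elements to the right are > 11.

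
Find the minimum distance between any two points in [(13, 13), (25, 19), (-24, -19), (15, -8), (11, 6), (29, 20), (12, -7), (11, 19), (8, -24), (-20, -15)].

Computing all pairwise distances among 10 points:

d((13, 13), (25, 19)) = 13.4164
d((13, 13), (-24, -19)) = 48.9183
d((13, 13), (15, -8)) = 21.095
d((13, 13), (11, 6)) = 7.2801
d((13, 13), (29, 20)) = 17.4642
d((13, 13), (12, -7)) = 20.025
d((13, 13), (11, 19)) = 6.3246
d((13, 13), (8, -24)) = 37.3363
d((13, 13), (-20, -15)) = 43.2782
d((25, 19), (-24, -19)) = 62.0081
d((25, 19), (15, -8)) = 28.7924
d((25, 19), (11, 6)) = 19.105
d((25, 19), (29, 20)) = 4.1231
d((25, 19), (12, -7)) = 29.0689
d((25, 19), (11, 19)) = 14.0
d((25, 19), (8, -24)) = 46.2385
d((25, 19), (-20, -15)) = 56.4004
d((-24, -19), (15, -8)) = 40.5216
d((-24, -19), (11, 6)) = 43.0116
d((-24, -19), (29, 20)) = 65.8027
d((-24, -19), (12, -7)) = 37.9473
d((-24, -19), (11, 19)) = 51.6624
d((-24, -19), (8, -24)) = 32.3883
d((-24, -19), (-20, -15)) = 5.6569
d((15, -8), (11, 6)) = 14.5602
d((15, -8), (29, 20)) = 31.305
d((15, -8), (12, -7)) = 3.1623 <-- minimum
d((15, -8), (11, 19)) = 27.2947
d((15, -8), (8, -24)) = 17.4642
d((15, -8), (-20, -15)) = 35.6931
d((11, 6), (29, 20)) = 22.8035
d((11, 6), (12, -7)) = 13.0384
d((11, 6), (11, 19)) = 13.0
d((11, 6), (8, -24)) = 30.1496
d((11, 6), (-20, -15)) = 37.4433
d((29, 20), (12, -7)) = 31.9061
d((29, 20), (11, 19)) = 18.0278
d((29, 20), (8, -24)) = 48.7545
d((29, 20), (-20, -15)) = 60.2163
d((12, -7), (11, 19)) = 26.0192
d((12, -7), (8, -24)) = 17.4642
d((12, -7), (-20, -15)) = 32.9848
d((11, 19), (8, -24)) = 43.1045
d((11, 19), (-20, -15)) = 46.0109
d((8, -24), (-20, -15)) = 29.4109

Closest pair: (15, -8) and (12, -7) with distance 3.1623

The closest pair is (15, -8) and (12, -7) with Euclidean distance 3.1623. For 10 points, brute-force pairwise comparison is shown above. For large n, the divide-and-conquer algorithm (sort by x, recurse on halves, check the dividing strip) achieves O(n log n).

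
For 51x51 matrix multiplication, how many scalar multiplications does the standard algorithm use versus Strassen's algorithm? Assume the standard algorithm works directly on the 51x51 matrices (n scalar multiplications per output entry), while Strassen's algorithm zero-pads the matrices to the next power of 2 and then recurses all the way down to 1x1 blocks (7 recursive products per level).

Matrix multiplication for 51x51 matrices:

Strassen's algorithm requires power-of-2 dimensions. Pad 51x51 to 64x64 (next power of 2).

Standard algorithm: 51^3 = 132651 multiplications
Strassen's algorithm: 7^(log2(64)) = 7^6 = 117649 multiplications
Savings: 132651 - 117649 = 15002 multiplications

Standard: 132651 multiplications (51^3). Strassen: 117649 multiplications (7^6, after padding to 64x64). Strassen reduces 8 recursive multiplications to 7 at each level.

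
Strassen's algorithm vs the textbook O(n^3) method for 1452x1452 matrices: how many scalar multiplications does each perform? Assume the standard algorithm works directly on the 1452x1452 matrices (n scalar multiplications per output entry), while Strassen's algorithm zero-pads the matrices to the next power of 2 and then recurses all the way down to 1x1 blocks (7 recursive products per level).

Matrix multiplication for 1452x1452 matrices:

Strassen's algorithm requires power-of-2 dimensions. Pad 1452x1452 to 2048x2048 (next power of 2).

Standard algorithm: 1452^3 = 3061257408 multiplications
Strassen's algorithm: 7^(log2(2048)) = 7^11 = 1977326743 multiplications
Savings: 3061257408 - 1977326743 = 1083930665 multiplications

Standard: 3061257408 multiplications (1452^3). Strassen: 1977326743 multiplications (7^11, after padding to 2048x2048). Strassen reduces 8 recursive multiplications to 7 at each level.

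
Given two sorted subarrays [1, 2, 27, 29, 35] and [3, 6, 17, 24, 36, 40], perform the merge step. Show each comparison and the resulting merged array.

Merging process:

Compare 1 vs 3: take 1 from left. Merged: [1]
Compare 2 vs 3: take 2 from left. Merged: [1, 2]
Compare 27 vs 3: take 3 from right. Merged: [1, 2, 3]
Compare 27 vs 6: take 6 from right. Merged: [1, 2, 3, 6]
Compare 27 vs 17: take 17 from right. Merged: [1, 2, 3, 6, 17]
Compare 27 vs 24: take 24 from right. Merged: [1, 2, 3, 6, 17, 24]
Compare 27 vs 36: take 27 from left. Merged: [1, 2, 3, 6, 17, 24, 27]
Compare 29 vs 36: take 29 from left. Merged: [1, 2, 3, 6, 17, 24, 27, 29]
Compare 35 vs 36: take 35 from left. Merged: [1, 2, 3, 6, 17, 24, 27, 29, 35]
Append remaining from right: [36, 40]. Merged: [1, 2, 3, 6, 17, 24, 27, 29, 35, 36, 40]

Final merged array: [1, 2, 3, 6, 17, 24, 27, 29, 35, 36, 40]
Total comparisons: 9

The merged array is [1, 2, 3, 6, 17, 24, 27, 29, 35, 36, 40], requiring 9 comparisons. The merge step runs in O(n) time where n is the total number of elements.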